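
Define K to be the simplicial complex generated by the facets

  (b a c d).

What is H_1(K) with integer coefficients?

H_1 ≅ 0.

Take the total order a < b < c < d on the vertex set. Then K (dimension 3) consists of the simplices:

  0-simplices (4): a, b, c, d
  1-simplices (6): ab, ac, ad, bc, bd, cd
  2-simplices (4): abc, abd, acd, bcd
  3-simplices (1): abcd

giving chain groups C_0 ≅ Z^4, C_1 ≅ Z^6, C_2 ≅ Z^4, C_3 ≅ Z^1.

The boundary map ∂_1: C_1 → C_0 sends each edge [p,q] (with p < q) to q − p. For instance
  ∂ac = c − a.
The resulting 4×6 matrix has rank 3, and its Smith normal form has invariant factors (1,1,1).

Boundary ∂_2: C_2 → C_1 sends each 2-simplex [p,q,r] to [q,r] − [p,r] + [p,q]. For instance
  ∂abc = bc − ac + ab,
  ∂acd = cd − ad + ac.
As a 6×4 matrix over Z this has rank 3, with invariant factors (1,1,1).

Boundary ∂_3: C_3 → C_2 sends each 3-simplex σ to the alternating sum Σ_i (−1)^i (σ with its i-th vertex removed). For instance
  ∂abcd = bcd − acd + abd − abc.
The 4×1 boundary matrix has rank 1 and Smith normal form diag(1).

Now H_k = ker ∂_k / im ∂_{k+1}, so:

  H_1: rank ker ∂_1 − rank ∂_2 = (6 − 3) − 3 = 0, and the invariant factors of ∂_2 are all 1, so H_1 = 0.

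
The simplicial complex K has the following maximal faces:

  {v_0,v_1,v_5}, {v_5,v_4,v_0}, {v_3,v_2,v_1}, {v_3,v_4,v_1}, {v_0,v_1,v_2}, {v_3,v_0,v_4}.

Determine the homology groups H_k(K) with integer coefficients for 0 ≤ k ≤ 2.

H_0 = Z,  H_1 = Z,  H_2 = 0.

Take the total order v_0 < v_1 < v_2 < v_3 < v_4 < v_5 on the vertex set. Then K (dimension 2) consists of the simplices:

  0-simplices (6): [v_0], [v_1], [v_2], [v_3], [v_4], [v_5]
  1-simplices (12): [v_0,v_1], [v_0,v_2], [v_0,v_3], [v_0,v_4], [v_0,v_5], [v_1,v_2], [v_1,v_3], [v_1,v_4], [v_1,v_5], [v_2,v_3], [v_3,v_4], [v_4,v_5]
  2-simplices (6): [v_0,v_1,v_2], [v_0,v_1,v_5], [v_0,v_3,v_4], [v_0,v_4,v_5], [v_1,v_2,v_3], [v_1,v_3,v_4]

Hence C_0 ≅ Z^6, C_1 ≅ Z^12, C_2 ≅ Z^6.

Boundary ∂_1: C_1 → C_0 sends each edge [p,q] (with p < q) to q − p.
As a 6×12 matrix over Z this has rank 5, with invariant factors (1,1,1,1,1).

Boundary ∂_2: C_2 → C_1 sends each 2-simplex [p,q,r] to [q,r] − [p,r] + [p,q]. For instance
  ∂[v_0,v_4,v_5] = [v_4,v_5] − [v_0,v_5] + [v_0,v_4],
  ∂[v_1,v_2,v_3] = [v_2,v_3] − [v_1,v_3] + [v_1,v_2].
As a 12×6 matrix over Z this has rank 6, with invariant factors (1,1,1,1,1,1).

From H_k ≅ ker(∂_k) / im(∂_{k+1}) we obtain:

  H_0: rank C_0 − rank ∂_1 = 6 − 5 = 1, and the invariant factors of ∂_1 are all 1, so H_0 = Z.
  H_1: rank ker ∂_1 − rank ∂_2 = (12 − 5) − 6 = 1, and the invariant factors of ∂_2 are all 1, so H_1 = Z.
  H_2: rank ker ∂_2 − rank ∂_3 = (6 − 6) − 0 = 0, and there is no ∂_3, so H_2 = 0.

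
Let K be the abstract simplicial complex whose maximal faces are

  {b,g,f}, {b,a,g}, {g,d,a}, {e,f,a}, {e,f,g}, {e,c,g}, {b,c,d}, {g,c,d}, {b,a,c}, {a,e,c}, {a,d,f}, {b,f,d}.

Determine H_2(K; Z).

H_2 ≅ 0.

Take the total order a < b < c < d < e < f < g on the vertex set. Then K (dimension 2) consists of the simplices:

  0-simplices (7): a, b, c, d, e, f, g
  1-simplices (18): ab, ac, ad, ae, af, ag, bc, bd, bf, bg, cd, ce, cg, df, dg, ef, eg, fg
  2-simplices (12): abc, abg, ace, adf, adg, aef, bcd, bdf, bfg, cdg, ceg, efg

giving chain groups C_0 ≅ Z^7, C_1 ≅ Z^18, C_2 ≅ Z^12.

∂_1: C_1 → C_0 sends each edge [p,q] (with p < q) to q − p. For instance
  ∂cg = g − c.
The 7×18 boundary matrix has rank 6 and Smith normal form diag(1,1,1,1,1,1).

Boundary ∂_2: C_2 → C_1 maps a triangle to the signed sum of its edges. For instance
  ∂cdg = dg − cg + cd,
  ∂bcd = cd − bd + bc.
As a 18×12 matrix over Z this has rank 12, with invariant factors (1,1,1,1,1,1,1,1,1,1,1,2).

Reading off H_k = ker ∂_k / im ∂_{k+1}:

  H_2: rank ker ∂_2 − rank ∂_3 = (12 − 12) − 0 = 0, and there is no ∂_3, so H_2 ≅ 0.

(K is a triangulation of the real projective plane RP^2.)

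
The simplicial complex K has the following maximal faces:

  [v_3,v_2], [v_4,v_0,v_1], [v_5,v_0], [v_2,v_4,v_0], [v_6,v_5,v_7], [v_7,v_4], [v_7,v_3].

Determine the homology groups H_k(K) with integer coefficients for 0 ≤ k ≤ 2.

H_0 = Z,  H_1 = Z^2,  H_2 = 0.

K has 8 vertices, 12 edges, 3 triangles.
rank ∂_0 = 0, rank ∂_1 = 7 ⇒ b_0 = 8 − 0 − 7 = 1; all invariant factors of ∂_1 are 1 so no torsion. So H_0 ≅ Z.
rank ∂_1 = 7, rank ∂_2 = 3 ⇒ b_1 = 12 − 7 − 3 = 2; all invariant factors of ∂_2 are 1 so no torsion. So H_1 ≅ Z^2.
rank ∂_2 = 3, rank ∂_3 = 0 ⇒ b_2 = 3 − 3 − 0 = 0. So H_2 ≅ 0.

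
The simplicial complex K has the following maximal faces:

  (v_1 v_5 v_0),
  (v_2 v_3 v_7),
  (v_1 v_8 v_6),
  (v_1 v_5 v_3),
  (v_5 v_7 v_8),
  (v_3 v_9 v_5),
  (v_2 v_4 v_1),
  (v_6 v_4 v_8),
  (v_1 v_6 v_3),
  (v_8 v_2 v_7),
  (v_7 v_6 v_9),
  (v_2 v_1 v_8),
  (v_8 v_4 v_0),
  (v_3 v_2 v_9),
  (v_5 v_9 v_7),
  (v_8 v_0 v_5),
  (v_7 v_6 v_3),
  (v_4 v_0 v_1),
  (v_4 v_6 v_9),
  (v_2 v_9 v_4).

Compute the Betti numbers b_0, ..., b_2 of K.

K has 10 vertices, 30 edges, 20 triangles.
rank ∂_0 = 0, rank ∂_1 = 9 ⇒ b_0 = 10 − 0 − 9 = 1; all invariant factors of ∂_1 are 1 so no torsion. So H_0 ≅ Z.
rank ∂_1 = 9, rank ∂_2 = 20 ⇒ b_1 = 30 − 9 − 20 = 1; ∂_2 has invariant factor(s) [2] giving torsion. So H_1 ≅ Z ⊕ Z/2.
rank ∂_2 = 20, rank ∂_3 = 0 ⇒ b_2 = 20 − 20 − 0 = 0. So H_2 ≅ 0.

b_0 = 1, b_1 = 1, b_2 = 0.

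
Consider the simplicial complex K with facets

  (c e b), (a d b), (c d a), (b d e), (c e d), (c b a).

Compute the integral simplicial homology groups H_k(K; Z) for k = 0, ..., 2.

H_0 ≅ Z,  H_1 = 0,  H_2 ≅ Z.

Fix the vertex order a < b < c < d < e and write every simplex with vertices in increasing order. Then dim K = 2 and the simplices of K are:

  0-simplices (5): a, b, c, d, e
  1-simplices (9): ab, ac, ad, bc, bd, be, cd, ce, de
  2-simplices (6): abc, abd, acd, bce, bde, cde

so the chain groups are C_0 ≅ Z^5, C_1 ≅ Z^9, C_2 ≅ Z^6.

∂_1: C_1 → C_0 is given by ∂[p,q] = [q] − [p].
As a 5×9 matrix over Z this has rank 4, with invariant factors (1,1,1,1).

Boundary ∂_2: C_2 → C_1 maps a triangle to the signed sum of its edges. For instance
  ∂abd = bd − ad + ab,
  ∂acd = cd − ad + ac.
The 9×6 boundary matrix has rank 5 and Smith normal form diag(1,1,1,1,1).

Now H_k = ker ∂_k / im ∂_{k+1}, so:

  H_0: rank C_0 − rank ∂_1 = 5 − 4 = 1, and the invariant factors of ∂_1 are all 1, so H_0 ≅ Z.
  H_1: rank ker ∂_1 − rank ∂_2 = (9 − 4) − 5 = 0, and the invariant factors of ∂_2 are all 1, so H_1 ≅ 0.
  H_2: rank ker ∂_2 − rank ∂_3 = (6 − 5) − 0 = 1, and there is no ∂_3, so H_2 ≅ Z.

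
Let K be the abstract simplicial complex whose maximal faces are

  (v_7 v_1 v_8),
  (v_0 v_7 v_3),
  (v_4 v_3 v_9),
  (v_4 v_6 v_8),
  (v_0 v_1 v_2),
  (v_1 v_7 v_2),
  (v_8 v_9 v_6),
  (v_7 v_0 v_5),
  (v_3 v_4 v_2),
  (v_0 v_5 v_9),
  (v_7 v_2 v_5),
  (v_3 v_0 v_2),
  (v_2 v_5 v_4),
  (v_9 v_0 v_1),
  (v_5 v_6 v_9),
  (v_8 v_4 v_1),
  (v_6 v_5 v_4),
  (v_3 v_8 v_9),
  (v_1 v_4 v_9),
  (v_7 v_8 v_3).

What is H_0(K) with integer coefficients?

Fix the vertex order v_0 < v_1 < v_2 < v_3 < v_4 < v_5 < v_6 < v_7 < v_8 < v_9 and write every simplex with vertices in increasing order. Then dim K = 2 and the simplices of K are:

  0-simplices (10): [v_0], [v_1], [v_2], [v_3], [v_4], [v_5], [v_6], [v_7], [v_8], [v_9]
  1-simplices (30): (30 of them)
  2-simplices (20): (20 of them)

giving chain groups C_0 ≅ Z^10, C_1 ≅ Z^30, C_2 ≅ Z^20.

The boundary map ∂_1: C_1 → C_0 is given by ∂[p,q] = [q] − [p].
As a 10×30 matrix over Z this has rank 9, with invariant factors (1,1,1,1,1,1,1,1,1).

The boundary map ∂_2: C_2 → C_1 maps a triangle to the signed sum of its edges. For instance
  ∂[v_4,v_5,v_6] = [v_5,v_6] − [v_4,v_6] + [v_4,v_5],
  ∂[v_1,v_7,v_8] = [v_7,v_8] − [v_1,v_8] + [v_1,v_7].
The 30×20 boundary matrix has rank 20 and Smith normal form diag(1,1,1,1,1,1,1,1,1,1,1,1,1,1,1,1,1,1,1,2).

From H_k ≅ ker(∂_k) / im(∂_{k+1}) we obtain:

  H_0: rank C_0 − rank ∂_1 = 10 − 9 = 1, and the invariant factors of ∂_1 are all 1, so H_0 = Z.

H_0 = Z.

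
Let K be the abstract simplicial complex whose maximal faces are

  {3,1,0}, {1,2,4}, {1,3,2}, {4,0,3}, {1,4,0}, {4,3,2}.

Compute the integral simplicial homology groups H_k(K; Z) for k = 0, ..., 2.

H_0 ≅ Z,  H_1 = 0,  H_2 ≅ Z.

K has 5 vertices, 9 edges, 6 triangles.
rank ∂_0 = 0, rank ∂_1 = 4 ⇒ b_0 = 5 − 0 − 4 = 1; all invariant factors of ∂_1 are 1 so no torsion. So H_0 ≅ Z.
rank ∂_1 = 4, rank ∂_2 = 5 ⇒ b_1 = 9 − 4 − 5 = 0; all invariant factors of ∂_2 are 1 so no torsion. So H_1 ≅ 0.
rank ∂_2 = 5, rank ∂_3 = 0 ⇒ b_2 = 6 − 5 − 0 = 1. So H_2 ≅ Z.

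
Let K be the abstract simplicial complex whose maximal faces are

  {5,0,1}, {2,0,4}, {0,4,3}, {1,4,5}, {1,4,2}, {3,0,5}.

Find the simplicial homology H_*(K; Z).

We work with the vertex ordering 0 < 1 < 2 < 3 < 4 < 5. The simplices of K, each written with vertices in increasing order, are:

  0-simplices (6): [0], [1], [2], [3], [4], [5]
  1-simplices (12): [0,1], [0,2], [0,3], [0,4], [0,5], [1,2], [1,4], [1,5], [2,4], [3,4], [3,5], [4,5]
  2-simplices (6): [0,1,5], [0,2,4], [0,3,4], [0,3,5], [1,2,4], [1,4,5]

giving chain groups C_0 ≅ Z^6, C_1 ≅ Z^12, C_2 ≅ Z^6.

Boundary ∂_1: C_1 → C_0 maps an edge to its endpoints' difference, ∂[p,q] = q − p. For instance
  ∂[0,4] = [4] − [0].
As a 6×12 matrix over Z this has rank 5, with invariant factors (1,1,1,1,1).

Boundary ∂_2: C_2 → C_1 acts by ∂[p,q,r] = [q,r] − [p,r] + [p,q]. For instance
  ∂[0,2,4] = [2,4] − [0,4] + [0,2],
  ∂[1,4,5] = [4,5] − [1,5] + [1,4].
This gives a 12×6 integer matrix of rank 6; reducing to Smith normal form yields diagonal entries (1,1,1,1,1,1).

Reading off H_k = ker ∂_k / im ∂_{k+1}:

  H_0: rank C_0 − rank ∂_1 = 6 − 5 = 1, and the invariant factors of ∂_1 are all 1, so H_0 ≅ Z.
  H_1: rank ker ∂_1 − rank ∂_2 = (12 − 5) − 6 = 1, and the invariant factors of ∂_2 are all 1, so H_1 ≅ Z.
  H_2: rank ker ∂_2 − rank ∂_3 = (6 − 6) − 0 = 0, and there is no ∂_3, so H_2 ≅ 0.

H_0 = Z,  H_1 = Z,  H_2 = 0.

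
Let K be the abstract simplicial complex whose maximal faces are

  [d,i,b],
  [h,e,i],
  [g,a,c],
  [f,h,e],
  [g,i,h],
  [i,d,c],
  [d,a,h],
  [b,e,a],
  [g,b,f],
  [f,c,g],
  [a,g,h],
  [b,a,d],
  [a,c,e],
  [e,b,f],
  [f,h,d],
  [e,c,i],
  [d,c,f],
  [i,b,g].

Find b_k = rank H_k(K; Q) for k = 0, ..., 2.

K has 9 vertices, 27 edges, 18 triangles.
rank ∂_0 = 0, rank ∂_1 = 8 ⇒ b_0 = 9 − 0 − 8 = 1; all invariant factors of ∂_1 are 1 so no torsion. So H_0 ≅ Z.
rank ∂_1 = 8, rank ∂_2 = 17 ⇒ b_1 = 27 − 8 − 17 = 2; all invariant factors of ∂_2 are 1 so no torsion. So H_1 ≅ Z^2.
rank ∂_2 = 17, rank ∂_3 = 0 ⇒ b_2 = 18 − 17 − 0 = 1. So H_2 ≅ Z.

b_0 = 1, b_1 = 2, b_2 = 1.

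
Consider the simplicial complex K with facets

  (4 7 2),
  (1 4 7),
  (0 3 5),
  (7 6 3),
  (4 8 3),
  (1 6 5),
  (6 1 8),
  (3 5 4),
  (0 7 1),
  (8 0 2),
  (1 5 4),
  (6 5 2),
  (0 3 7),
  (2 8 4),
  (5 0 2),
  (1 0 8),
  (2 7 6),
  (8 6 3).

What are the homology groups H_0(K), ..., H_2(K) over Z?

H_0 = Z,  H_1 = Z^2,  H_2 = Z.

Order the vertices as 0 < 1 < 2 < 3 < 4 < 5 < 6 < 7 < 8. Listing each simplex with vertices in this order, K has dimension 2 with simplices:

  0-simplices (9): [0], [1], [2], [3], [4], [5], [6], [7], [8]
  1-simplices (27): (27 of them)
  2-simplices (18): [0,1,7], [0,1,8], [0,2,5], [0,2,8], [0,3,5], [0,3,7], [1,4,5], [1,4,7], [1,5,6], [1,6,8], [2,4,7], [2,4,8], [2,5,6], [2,6,7], [3,4,5], [3,4,8], [3,6,7], [3,6,8]

so the chain groups are C_0 ≅ Z^9, C_1 ≅ Z^27, C_2 ≅ Z^18.

∂_1: C_1 → C_0 sends each edge [p,q] (with p < q) to q − p. For instance
  ∂[3,7] = [7] − [3].
This gives a 9×27 integer matrix of rank 8; reducing to Smith normal form yields diagonal entries (1,1,1,1,1,1,1,1).

∂_2: C_2 → C_1 acts by ∂[p,q,r] = [q,r] − [p,r] + [p,q]. For instance
  ∂[1,6,8] = [6,8] − [1,8] + [1,6],
  ∂[0,2,5] = [2,5] − [0,5] + [0,2].
The resulting 27×18 matrix has rank 17, and its Smith normal form has invariant factors (1,1,1,1,1,1,1,1,1,1,1,1,1,1,1,1,1).

Reading off H_k = ker ∂_k / im ∂_{k+1}:

  H_0: rank C_0 − rank ∂_1 = 9 − 8 = 1, and the invariant factors of ∂_1 are all 1, so H_0 ≅ Z.
  H_1: rank ker ∂_1 − rank ∂_2 = (27 − 8) − 17 = 2, and the invariant factors of ∂_2 are all 1, so H_1 ≅ Z^2.
  H_2: rank ker ∂_2 − rank ∂_3 = (18 − 17) − 0 = 1, and there is no ∂_3, so H_2 ≅ Z.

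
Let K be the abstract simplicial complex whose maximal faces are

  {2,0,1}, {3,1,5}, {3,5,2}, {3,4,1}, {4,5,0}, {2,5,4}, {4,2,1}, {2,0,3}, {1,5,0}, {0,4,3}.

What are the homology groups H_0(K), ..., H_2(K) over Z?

Order the vertices as 0 < 1 < 2 < 3 < 4 < 5. Listing each simplex with vertices in this order, K has dimension 2 with simplices:

  0-simplices (6): [0], [1], [2], [3], [4], [5]
  1-simplices (15): [0,1], [0,2], [0,3], [0,4], [0,5], [1,2], [1,3], [1,4], [1,5], [2,3], [2,4], [2,5], [3,4], [3,5], [4,5]
  2-simplices (10): [0,1,2], [0,1,5], [0,2,3], [0,3,4], [0,4,5], [1,2,4], [1,3,4], [1,3,5], [2,3,5], [2,4,5]

giving chain groups C_0 ≅ Z^6, C_1 ≅ Z^15, C_2 ≅ Z^10.

The boundary map ∂_1: C_1 → C_0 sends each edge [p,q] (with p < q) to q − p.
As a 6×15 matrix over Z this has rank 5, with invariant factors (1,1,1,1,1).

∂_2: C_2 → C_1 acts by ∂[p,q,r] = [q,r] − [p,r] + [p,q]. For instance
  ∂[0,1,5] = [1,5] − [0,5] + [0,1],
  ∂[0,3,4] = [3,4] − [0,4] + [0,3].
As a 15×10 matrix over Z this has rank 10, with invariant factors (1,1,1,1,1,1,1,1,1,2).

Now H_k = ker ∂_k / im ∂_{k+1}, so:

  H_0: rank C_0 − rank ∂_1 = 6 − 5 = 1, and the invariant factors of ∂_1 are all 1, so H_0 ≅ Z.
  H_1: rank ker ∂_1 − rank ∂_2 = (15 − 5) − 10 = 0, and ∂_2 has invariant factor 2 > 1, so H_1 ≅ Z_2.
  H_2: rank ker ∂_2 − rank ∂_3 = (10 − 10) − 0 = 0, and there is no ∂_3, so H_2 ≅ 0.

As a check, the Euler characteristic is 6 − 15 + 10 = 1, which agrees with 1 − 0 + 0 = 1.

H_0 = Z,  H_1 = Z_2,  H_2 = 0.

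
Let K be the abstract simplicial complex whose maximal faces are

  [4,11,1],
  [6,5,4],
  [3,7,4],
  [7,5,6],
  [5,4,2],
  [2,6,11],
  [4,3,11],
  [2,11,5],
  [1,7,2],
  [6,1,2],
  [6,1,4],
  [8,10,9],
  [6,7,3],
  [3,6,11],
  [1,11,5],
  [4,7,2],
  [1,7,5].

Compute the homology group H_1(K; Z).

H_1 ≅ Z^2.

We work with the vertex ordering 1 < 2 < 3 < 4 < 5 < 6 < 7 < 8 < 9 < 10 < 11. The simplices of K, each written with vertices in increasing order, are:

  0-simplices (11): [1], [2], [3], [4], [5], [6], [7], [8], [9], [10], [11]
  1-simplices (27): (27 of them)
  2-simplices (17): [1,2,6], [1,2,7], [1,4,6], [1,4,11], [1,5,7], [1,5,11], [2,4,5], [2,4,7], [2,5,11], [2,6,11], [3,4,7], [3,4,11], [3,6,7], [3,6,11], [4,5,6], [5,6,7], [8,9,10]

giving chain groups C_0 ≅ Z^11, C_1 ≅ Z^27, C_2 ≅ Z^17.

∂_1: C_1 → C_0 maps an edge to its endpoints' difference, ∂[p,q] = q − p. For instance
  ∂[1,4] = [4] − [1].
The 11×27 boundary matrix has rank 9 and Smith normal form diag(1,1,1,1,1,1,1,1,1).

Boundary ∂_2: C_2 → C_1 sends each 2-simplex [p,q,r] to [q,r] − [p,r] + [p,q]. For instance
  ∂[8,9,10] = [9,10] − [8,10] + [8,9],
  ∂[3,4,11] = [4,11] − [3,11] + [3,4].
This gives a 27×17 integer matrix of rank 16; reducing to Smith normal form yields diagonal entries (1,1,1,1,1,1,1,1,1,1,1,1,1,1,1,1).

Now H_k = ker ∂_k / im ∂_{k+1}, so:

  H_1: rank ker ∂_1 − rank ∂_2 = (27 − 9) − 16 = 2, and the invariant factors of ∂_2 are all 1, so H_1 = Z^2.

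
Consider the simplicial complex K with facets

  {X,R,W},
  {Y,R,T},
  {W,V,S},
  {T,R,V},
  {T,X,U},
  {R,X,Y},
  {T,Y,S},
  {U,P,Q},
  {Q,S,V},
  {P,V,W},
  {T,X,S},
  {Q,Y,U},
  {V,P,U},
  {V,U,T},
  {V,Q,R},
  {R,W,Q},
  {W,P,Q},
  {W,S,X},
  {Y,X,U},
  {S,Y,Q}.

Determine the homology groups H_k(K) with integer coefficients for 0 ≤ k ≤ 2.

H_0 ≅ Z,  H_1 ≅ Z ⊕ Z_2,  H_2 = 0.

Fix the vertex order P < Q < R < S < T < U < V < W < X < Y and write every simplex with vertices in increasing order. Then dim K = 2 and the simplices of K are:

  0-simplices (10): P, Q, R, S, T, U, V, W, X, Y
  1-simplices (30): PQ, PU, PV, PW, QR, QS, QU, QV, QW, QY, RT, RV, RW, RX, RY, ST, SV, SW, SX, SY, TU, TV, TX, TY, UV, UX, UY, VW, WX, XY
  2-simplices (20): PQU, PQW, PUV, PVW, QRV, QRW, QSV, QSY, QUY, RTV, RTY, RWX, RXY, STX, STY, SVW, SWX, TUV, TUX, UXY

Hence C_0 ≅ Z^10, C_1 ≅ Z^30, C_2 ≅ Z^20.

The boundary map ∂_1: C_1 → C_0 is given by ∂[p,q] = [q] − [p].
The 10×30 boundary matrix has rank 9 and Smith normal form diag(1,1,1,1,1,1,1,1,1).

∂_2: C_2 → C_1 acts by ∂[p,q,r] = [q,r] − [p,r] + [p,q]. For instance
  ∂TUV = UV − TV + TU,
  ∂QRV = RV − QV + QR.
The 30×20 boundary matrix has rank 20 and Smith normal form diag(1,1,1,1,1,1,1,1,1,1,1,1,1,1,1,1,1,1,1,2).

From H_k ≅ ker(∂_k) / im(∂_{k+1}) we obtain:

  H_0: rank C_0 − rank ∂_1 = 10 − 9 = 1, and the invariant factors of ∂_1 are all 1, so H_0 = Z.
  H_1: rank ker ∂_1 − rank ∂_2 = (30 − 9) − 20 = 1, and ∂_2 has invariant factor 2 > 1, so H_1 = Z ⊕ Z_2.
  H_2: rank ker ∂_2 − rank ∂_3 = (20 − 20) − 0 = 0, and there is no ∂_3, so H_2 = 0.

(K is a triangulation of the Klein bottle.)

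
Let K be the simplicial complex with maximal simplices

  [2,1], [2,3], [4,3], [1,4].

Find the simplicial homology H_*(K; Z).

H_0 = Z,  H_1 = Z.

We work with the vertex ordering 1 < 2 < 3 < 4. The simplices of K, each written with vertices in increasing order, are:

  0-simplices (4): [1], [2], [3], [4]
  1-simplices (4): [1,2], [1,4], [2,3], [3,4]

Hence C_0 ≅ Z^4, C_1 ≅ Z^4.

The boundary map ∂_1: C_1 → C_0 maps an edge to its endpoints' difference, ∂[p,q] = q − p.
This gives a 4×4 integer matrix of rank 3; reducing to Smith normal form yields diagonal entries (1,1,1).

Reading off H_k = ker ∂_k / im ∂_{k+1}:

  H_0: rank C_0 − rank ∂_1 = 4 − 3 = 1, and the invariant factors of ∂_1 are all 1, so H_0 = Z.
  H_1: rank ker ∂_1 − rank ∂_2 = (4 − 3) − 0 = 1, and there is no ∂_2, so H_1 = Z.

As a check, the Euler characteristic is 4 − 4 = 0, which agrees with 1 − 1 = 0.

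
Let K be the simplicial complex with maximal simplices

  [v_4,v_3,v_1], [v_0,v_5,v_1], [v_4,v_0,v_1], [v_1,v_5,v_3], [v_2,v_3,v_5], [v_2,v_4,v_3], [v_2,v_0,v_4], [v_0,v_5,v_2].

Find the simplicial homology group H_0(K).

H_0 ≅ Z.

We work with the vertex ordering v_0 < v_1 < v_2 < v_3 < v_4 < v_5. The simplices of K, each written with vertices in increasing order, are:

  0-simplices (6): [v_0], [v_1], [v_2], [v_3], [v_4], [v_5]
  1-simplices (12): [v_0,v_1], [v_0,v_2], [v_0,v_4], [v_0,v_5], [v_1,v_3], [v_1,v_4], [v_1,v_5], [v_2,v_3], [v_2,v_4], [v_2,v_5], [v_3,v_4], [v_3,v_5]
  2-simplices (8): [v_0,v_1,v_4], [v_0,v_1,v_5], [v_0,v_2,v_4], [v_0,v_2,v_5], [v_1,v_3,v_4], [v_1,v_3,v_5], [v_2,v_3,v_4], [v_2,v_3,v_5]

giving chain groups C_0 ≅ Z^6, C_1 ≅ Z^12, C_2 ≅ Z^8.

Boundary ∂_1: C_1 → C_0 sends each edge [p,q] (with p < q) to q − p. For instance
  ∂[v_0,v_5] = [v_5] − [v_0].
This gives a 6×12 integer matrix of rank 5; reducing to Smith normal form yields diagonal entries (1,1,1,1,1).

∂_2: C_2 → C_1 maps a triangle to the signed sum of its edges. For instance
  ∂[v_1,v_3,v_5] = [v_3,v_5] − [v_1,v_5] + [v_1,v_3],
  ∂[v_0,v_2,v_4] = [v_2,v_4] − [v_0,v_4] + [v_0,v_2].
The resulting 12×8 matrix has rank 7, and its Smith normal form has invariant factors (1,1,1,1,1,1,1).

Computing H_k = (kernel of ∂_k) / (image of ∂_{k+1}):

  H_0: rank C_0 − rank ∂_1 = 6 − 5 = 1, and the invariant factors of ∂_1 are all 1, so H_0 ≅ Z.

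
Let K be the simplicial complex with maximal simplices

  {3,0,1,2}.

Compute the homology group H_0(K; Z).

We work with the vertex ordering 0 < 1 < 2 < 3. The simplices of K, each written with vertices in increasing order, are:

  0-simplices (4): [0], [1], [2], [3]
  1-simplices (6): [0,1], [0,2], [0,3], [1,2], [1,3], [2,3]
  2-simplices (4): [0,1,2], [0,1,3], [0,2,3], [1,2,3]
  3-simplices (1): [0,1,2,3]

Hence C_0 ≅ Z^4, C_1 ≅ Z^6, C_2 ≅ Z^4, C_3 ≅ Z^1.

The boundary map ∂_1: C_1 → C_0 sends each edge [p,q] (with p < q) to q − p. For instance
  ∂[1,2] = [2] − [1].
The 4×6 boundary matrix has rank 3 and Smith normal form diag(1,1,1).

∂_2: C_2 → C_1 acts by ∂[p,q,r] = [q,r] − [p,r] + [p,q]. For instance
  ∂[0,2,3] = [2,3] − [0,3] + [0,2],
  ∂[0,1,2] = [1,2] − [0,2] + [0,1].
As a 6×4 matrix over Z this has rank 3, with invariant factors (1,1,1).

The boundary map ∂_3: C_3 → C_2 sends each 3-simplex σ to the alternating sum Σ_i (−1)^i (σ with its i-th vertex removed). For instance
  ∂[0,1,2,3] = [1,2,3] − [0,2,3] + [0,1,3] − [0,1,2].
The 4×1 boundary matrix has rank 1 and Smith normal form diag(1).

From H_k ≅ ker(∂_k) / im(∂_{k+1}) we obtain:

  H_0: rank C_0 − rank ∂_1 = 4 − 3 = 1, and the invariant factors of ∂_1 are all 1, so H_0 ≅ Z.

H_0 ≅ Z.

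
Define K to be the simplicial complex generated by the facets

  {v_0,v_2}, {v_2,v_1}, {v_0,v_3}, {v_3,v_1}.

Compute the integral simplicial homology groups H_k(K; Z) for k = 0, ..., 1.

Order the vertices as v_0 < v_1 < v_2 < v_3. Listing each simplex with vertices in this order, K has dimension 1 with simplices:

  0-simplices (4): [v_0], [v_1], [v_2], [v_3]
  1-simplices (4): [v_0,v_2], [v_0,v_3], [v_1,v_2], [v_1,v_3]

giving chain groups C_0 ≅ Z^4, C_1 ≅ Z^4.

The boundary map ∂_1: C_1 → C_0 is given by ∂[p,q] = [q] − [p]. For instance
  ∂[v_0,v_3] = [v_3] − [v_0].
This gives a 4×4 integer matrix of rank 3; reducing to Smith normal form yields diagonal entries (1,1,1).

Computing H_k = (kernel of ∂_k) / (image of ∂_{k+1}):

  H_0: rank C_0 − rank ∂_1 = 4 − 3 = 1, and the invariant factors of ∂_1 are all 1, so H_0 ≅ Z.
  H_1: rank ker ∂_1 − rank ∂_2 = (4 − 3) − 0 = 1, and there is no ∂_2, so H_1 ≅ Z.

As a check, the Euler characteristic is 4 − 4 = 0, which agrees with 1 − 1 = 0.

H_0 = Z,  H_1 = Z.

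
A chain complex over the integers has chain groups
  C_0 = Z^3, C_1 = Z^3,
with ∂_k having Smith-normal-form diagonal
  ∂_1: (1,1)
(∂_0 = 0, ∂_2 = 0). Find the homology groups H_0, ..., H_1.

H_0: b_0 = 3 − 0 − 2 = 1; torsion from ∂_1 factors > 1: none. So H_0 ≅ Z.
H_1: b_1 = 3 − 2 − 0 = 1; torsion from ∂_2 factors > 1: none. So H_1 ≅ Z.

H_0 ≅ Z,  H_1 ≅ Z.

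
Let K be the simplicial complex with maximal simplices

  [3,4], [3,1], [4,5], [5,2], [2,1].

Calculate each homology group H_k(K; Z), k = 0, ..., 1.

Take the total order 1 < 2 < 3 < 4 < 5 on the vertex set. Then K (dimension 1) consists of the simplices:

  0-simplices (5): [1], [2], [3], [4], [5]
  1-simplices (5): [1,2], [1,3], [2,5], [3,4], [4,5]

so the chain groups are C_0 ≅ Z^5, C_1 ≅ Z^5.

The boundary map ∂_1: C_1 → C_0 maps an edge to its endpoints' difference, ∂[p,q] = q − p. For instance
  ∂[1,2] = [2] − [1].
The resulting 5×5 matrix has rank 4, and its Smith normal form has invariant factors (1,1,1,1).

Computing H_k = (kernel of ∂_k) / (image of ∂_{k+1}):

  H_0: rank C_0 − rank ∂_1 = 5 − 4 = 1, and the invariant factors of ∂_1 are all 1, so H_0 = Z.
  H_1: rank ker ∂_1 − rank ∂_2 = (5 − 4) − 0 = 1, and there is no ∂_2, so H_1 = Z.

(K is a triangulation of the circle S^1.)

H_0 ≅ Z,  H_1 ≅ Z.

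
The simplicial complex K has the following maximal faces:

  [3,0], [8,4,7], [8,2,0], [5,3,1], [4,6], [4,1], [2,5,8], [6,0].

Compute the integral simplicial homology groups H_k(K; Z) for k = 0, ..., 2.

H_0 ≅ Z,  H_1 ≅ Z^3,  H_2 = 0.

Take the total order 0 < 1 < 2 < 3 < 4 < 5 < 6 < 7 < 8 on the vertex set. Then K (dimension 2) consists of the simplices:

  0-simplices (9): [0], [1], [2], [3], [4], [5], [6], [7], [8]
  1-simplices (15): [0,2], [0,3], [0,6], [0,8], [1,3], [1,4], [1,5], [2,5], [2,8], [3,5], [4,6], [4,7], [4,8], [5,8], [7,8]
  2-simplices (4): [0,2,8], [1,3,5], [2,5,8], [4,7,8]

giving chain groups C_0 ≅ Z^9, C_1 ≅ Z^15, C_2 ≅ Z^4.

Boundary ∂_1: C_1 → C_0 sends each edge [p,q] (with p < q) to q − p. For instance
  ∂[1,5] = [5] − [1].
The resulting 9×15 matrix has rank 8, and its Smith normal form has invariant factors (1,1,1,1,1,1,1,1).

Boundary ∂_2: C_2 → C_1 maps a triangle to the signed sum of its edges. For instance
  ∂[4,7,8] = [7,8] − [4,8] + [4,7],
  ∂[2,5,8] = [5,8] − [2,8] + [2,5].
The resulting 15×4 matrix has rank 4, and its Smith normal form has invariant factors (1,1,1,1).

Now H_k = ker ∂_k / im ∂_{k+1}, so:

  H_0: rank C_0 − rank ∂_1 = 9 − 8 = 1, and the invariant factors of ∂_1 are all 1, so H_0 ≅ Z.
  H_1: rank ker ∂_1 − rank ∂_2 = (15 − 8) − 4 = 3, and the invariant factors of ∂_2 are all 1, so H_1 ≅ Z^3.
  H_2: rank ker ∂_2 − rank ∂_3 = (4 − 4) − 0 = 0, and there is no ∂_3, so H_2 ≅ 0.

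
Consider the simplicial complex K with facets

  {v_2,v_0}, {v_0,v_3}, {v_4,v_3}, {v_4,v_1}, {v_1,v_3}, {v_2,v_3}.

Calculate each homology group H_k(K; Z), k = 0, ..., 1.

Take the total order v_0 < v_1 < v_2 < v_3 < v_4 on the vertex set. Then K (dimension 1) consists of the simplices:

  0-simplices (5): [v_0], [v_1], [v_2], [v_3], [v_4]
  1-simplices (6): [v_0,v_2], [v_0,v_3], [v_1,v_3], [v_1,v_4], [v_2,v_3], [v_3,v_4]

so the chain groups are C_0 ≅ Z^5, C_1 ≅ Z^6.

Boundary ∂_1: C_1 → C_0 maps an edge to its endpoints' difference, ∂[p,q] = q − p.
As a 5×6 matrix over Z this has rank 4, with invariant factors (1,1,1,1).

Reading off H_k = ker ∂_k / im ∂_{k+1}:

  H_0: rank C_0 − rank ∂_1 = 5 − 4 = 1, and the invariant factors of ∂_1 are all 1, so H_0 = Z.
  H_1: rank ker ∂_1 − rank ∂_2 = (6 − 4) − 0 = 2, and there is no ∂_2, so H_1 = Z^2.

H_0 = Z,  H_1 = Z^2.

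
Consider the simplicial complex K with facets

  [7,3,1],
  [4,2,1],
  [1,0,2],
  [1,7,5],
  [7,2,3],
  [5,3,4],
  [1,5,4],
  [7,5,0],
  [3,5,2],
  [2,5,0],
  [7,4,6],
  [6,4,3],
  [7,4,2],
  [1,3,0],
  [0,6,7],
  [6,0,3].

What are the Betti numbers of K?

K has 8 vertices, 24 edges, 16 triangles.
rank ∂_0 = 0, rank ∂_1 = 7 ⇒ b_0 = 8 − 0 − 7 = 1; all invariant factors of ∂_1 are 1 so no torsion. So H_0 = Z.
rank ∂_1 = 7, rank ∂_2 = 15 ⇒ b_1 = 24 − 7 − 15 = 2; all invariant factors of ∂_2 are 1 so no torsion. So H_1 = Z^2.
rank ∂_2 = 15, rank ∂_3 = 0 ⇒ b_2 = 16 − 15 − 0 = 1. So H_2 = Z.

b_0 = 1, b_1 = 2, b_2 = 1.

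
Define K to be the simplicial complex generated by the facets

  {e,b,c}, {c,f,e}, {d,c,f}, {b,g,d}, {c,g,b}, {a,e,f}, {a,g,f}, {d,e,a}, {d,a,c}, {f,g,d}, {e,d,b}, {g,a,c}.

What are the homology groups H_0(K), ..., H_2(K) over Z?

H_0 = Z,  H_1 = Z/2,  H_2 = 0.

We work with the vertex ordering a < b < c < d < e < f < g. The simplices of K, each written with vertices in increasing order, are:

  0-simplices (7): a, b, c, d, e, f, g
  1-simplices (18): ac, ad, ae, af, ag, bc, bd, be, bg, cd, ce, cf, cg, de, df, dg, ef, fg
  2-simplices (12): acd, acg, ade, aef, afg, bce, bcg, bde, bdg, cdf, cef, dfg

Hence C_0 ≅ Z^7, C_1 ≅ Z^18, C_2 ≅ Z^12.

Boundary ∂_1: C_1 → C_0 is given by ∂[p,q] = [q] − [p].
This gives a 7×18 integer matrix of rank 6; reducing to Smith normal form yields diagonal entries (1,1,1,1,1,1).

∂_2: C_2 → C_1 maps a triangle to the signed sum of its edges. For instance
  ∂aef = ef − af + ae,
  ∂acd = cd − ad + ac.
The resulting 18×12 matrix has rank 12, and its Smith normal form has invariant factors (1,1,1,1,1,1,1,1,1,1,1,2).

Now H_k = ker ∂_k / im ∂_{k+1}, so:

  H_0: rank C_0 − rank ∂_1 = 7 − 6 = 1, and the invariant factors of ∂_1 are all 1, so H_0 ≅ Z.
  H_1: rank ker ∂_1 − rank ∂_2 = (18 − 6) − 12 = 0, and ∂_2 has invariant factor 2 > 1, so H_1 ≅ Z/2.
  H_2: rank ker ∂_2 − rank ∂_3 = (12 − 12) − 0 = 0, and there is no ∂_3, so H_2 ≅ 0.

As a check, the Euler characteristic is 7 − 18 + 12 = 1, which agrees with 1 − 0 + 0 = 1.
(K is a triangulation of the real projective plane RP^2.)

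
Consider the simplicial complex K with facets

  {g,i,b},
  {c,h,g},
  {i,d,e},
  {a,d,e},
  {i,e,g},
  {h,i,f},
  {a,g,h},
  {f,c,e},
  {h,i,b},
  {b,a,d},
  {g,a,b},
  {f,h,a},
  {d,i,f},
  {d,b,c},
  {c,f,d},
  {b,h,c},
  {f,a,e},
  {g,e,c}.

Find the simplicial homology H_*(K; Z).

We work with the vertex ordering a < b < c < d < e < f < g < h < i. The simplices of K, each written with vertices in increasing order, are:

  0-simplices (9): a, b, c, d, e, f, g, h, i
  1-simplices (27): ab, ad, ae, af, ag, ah, bc, bd, bg, bh, bi, cd, ce, cf, cg, ch, de, df, di, ef, eg, ei, fh, fi, gh, gi, hi
  2-simplices (18): abd, abg, ade, aef, afh, agh, bcd, bch, bgi, bhi, cdf, cef, ceg, cgh, dei, dfi, egi, fhi

giving chain groups C_0 ≅ Z^9, C_1 ≅ Z^27, C_2 ≅ Z^18.

The boundary map ∂_1: C_1 → C_0 sends each edge [p,q] (with p < q) to q − p. For instance
  ∂ei = i − e.
The resulting 9×27 matrix has rank 8, and its Smith normal form has invariant factors (1,1,1,1,1,1,1,1).

Boundary ∂_2: C_2 → C_1 maps a triangle to the signed sum of its edges. For instance
  ∂cgh = gh − ch + cg,
  ∂agh = gh − ah + ag.
The resulting 27×18 matrix has rank 18, and its Smith normal form has invariant factors (1,1,1,1,1,1,1,1,1,1,1,1,1,1,1,1,1,2).

Reading off H_k = ker ∂_k / im ∂_{k+1}:

  H_0: rank C_0 − rank ∂_1 = 9 − 8 = 1, and the invariant factors of ∂_1 are all 1, so H_0 = Z.
  H_1: rank ker ∂_1 − rank ∂_2 = (27 − 8) − 18 = 1, and ∂_2 has invariant factor 2 > 1, so H_1 = Z ⊕ Z/2Z.
  H_2: rank ker ∂_2 − rank ∂_3 = (18 − 18) − 0 = 0, and there is no ∂_3, so H_2 = 0.

As a check, the Euler characteristic is 9 − 27 + 18 = 0, which agrees with 1 − 1 + 0 = 0.

H_0 ≅ Z,  H_1 ≅ Z ⊕ Z/2Z,  H_2 = 0.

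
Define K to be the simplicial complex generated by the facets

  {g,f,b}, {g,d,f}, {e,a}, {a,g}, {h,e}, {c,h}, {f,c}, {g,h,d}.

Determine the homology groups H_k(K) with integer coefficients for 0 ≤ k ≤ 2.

H_0 ≅ Z,  H_1 ≅ Z^2,  H_2 = 0.

Order the vertices as a < b < c < d < e < f < g < h. Listing each simplex with vertices in this order, K has dimension 2 with simplices:

  0-simplices (8): a, b, c, d, e, f, g, h
  1-simplices (12): ae, ag, bf, bg, cf, ch, df, dg, dh, eh, fg, gh
  2-simplices (3): bfg, dfg, dgh

so the chain groups are C_0 ≅ Z^8, C_1 ≅ Z^12, C_2 ≅ Z^3.

The boundary map ∂_1: C_1 → C_0 is given by ∂[p,q] = [q] − [p].
This gives a 8×12 integer matrix of rank 7; reducing to Smith normal form yields diagonal entries (1,1,1,1,1,1,1).

Boundary ∂_2: C_2 → C_1 acts by ∂[p,q,r] = [q,r] − [p,r] + [p,q]. For instance
  ∂bfg = fg − bg + bf,
  ∂dfg = fg − dg + df.
As a 12×3 matrix over Z this has rank 3, with invariant factors (1,1,1).

Now H_k = ker ∂_k / im ∂_{k+1}, so:

  H_0: rank C_0 − rank ∂_1 = 8 − 7 = 1, and the invariant factors of ∂_1 are all 1, so H_0 = Z.
  H_1: rank ker ∂_1 − rank ∂_2 = (12 − 7) − 3 = 2, and the invariant factors of ∂_2 are all 1, so H_1 = Z^2.
  H_2: rank ker ∂_2 − rank ∂_3 = (3 − 3) − 0 = 0, and there is no ∂_3, so H_2 = 0.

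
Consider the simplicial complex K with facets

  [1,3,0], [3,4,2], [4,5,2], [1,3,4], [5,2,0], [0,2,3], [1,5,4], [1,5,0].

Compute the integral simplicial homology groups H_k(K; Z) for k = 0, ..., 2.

Order the vertices as 0 < 1 < 2 < 3 < 4 < 5. Listing each simplex with vertices in this order, K has dimension 2 with simplices:

  0-simplices (6): [0], [1], [2], [3], [4], [5]
  1-simplices (12): [0,1], [0,2], [0,3], [0,5], [1,3], [1,4], [1,5], [2,3], [2,4], [2,5], [3,4], [4,5]
  2-simplices (8): [0,1,3], [0,1,5], [0,2,3], [0,2,5], [1,3,4], [1,4,5], [2,3,4], [2,4,5]

Hence C_0 ≅ Z^6, C_1 ≅ Z^12, C_2 ≅ Z^8.

∂_1: C_1 → C_0 sends each edge [p,q] (with p < q) to q − p.
As a 6×12 matrix over Z this has rank 5, with invariant factors (1,1,1,1,1).

Boundary ∂_2: C_2 → C_1 acts by ∂[p,q,r] = [q,r] − [p,r] + [p,q]. For instance
  ∂[0,1,3] = [1,3] − [0,3] + [0,1],
  ∂[0,1,5] = [1,5] − [0,5] + [0,1].
The resulting 12×8 matrix has rank 7, and its Smith normal form has invariant factors (1,1,1,1,1,1,1).

From H_k ≅ ker(∂_k) / im(∂_{k+1}) we obtain:

  H_0: rank C_0 − rank ∂_1 = 6 − 5 = 1, and the invariant factors of ∂_1 are all 1, so H_0 = Z.
  H_1: rank ker ∂_1 − rank ∂_2 = (12 − 5) − 7 = 0, and the invariant factors of ∂_2 are all 1, so H_1 = 0.
  H_2: rank ker ∂_2 − rank ∂_3 = (8 − 7) − 0 = 1, and there is no ∂_3, so H_2 = Z.

H_0 ≅ Z,  H_1 = 0,  H_2 ≅ Z.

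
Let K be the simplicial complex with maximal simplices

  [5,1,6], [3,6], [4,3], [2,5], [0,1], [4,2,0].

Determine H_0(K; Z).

H_0 = Z.

We work with the vertex ordering 0 < 1 < 2 < 3 < 4 < 5 < 6. The simplices of K, each written with vertices in increasing order, are:

  0-simplices (7): [0], [1], [2], [3], [4], [5], [6]
  1-simplices (10): [0,1], [0,2], [0,4], [1,5], [1,6], [2,4], [2,5], [3,4], [3,6], [5,6]
  2-simplices (2): [0,2,4], [1,5,6]

Hence C_0 ≅ Z^7, C_1 ≅ Z^10, C_2 ≅ Z^2.

∂_1: C_1 → C_0 sends each edge [p,q] (with p < q) to q − p.
This gives a 7×10 integer matrix of rank 6; reducing to Smith normal form yields diagonal entries (1,1,1,1,1,1).

The boundary map ∂_2: C_2 → C_1 maps a triangle to the signed sum of its edges. For instance
  ∂[0,2,4] = [2,4] − [0,4] + [0,2],
  ∂[1,5,6] = [5,6] − [1,6] + [1,5].
As a 10×2 matrix over Z this has rank 2, with invariant factors (1,1).

Now H_k = ker ∂_k / im ∂_{k+1}, so:

  H_0: rank C_0 − rank ∂_1 = 7 − 6 = 1, and the invariant factors of ∂_1 are all 1, so H_0 = Z.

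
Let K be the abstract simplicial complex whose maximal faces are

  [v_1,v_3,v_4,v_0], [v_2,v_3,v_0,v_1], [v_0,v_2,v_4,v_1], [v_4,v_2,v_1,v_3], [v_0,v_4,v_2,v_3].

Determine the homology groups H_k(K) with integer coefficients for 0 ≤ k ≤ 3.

Take the total order v_0 < v_1 < v_2 < v_3 < v_4 on the vertex set. Then K (dimension 3) consists of the simplices:

  0-simplices (5): [v_0], [v_1], [v_2], [v_3], [v_4]
  1-simplices (10): [v_0,v_1], [v_0,v_2], [v_0,v_3], [v_0,v_4], [v_1,v_2], [v_1,v_3], [v_1,v_4], [v_2,v_3], [v_2,v_4], [v_3,v_4]
  2-simplices (10): [v_0,v_1,v_2], [v_0,v_1,v_3], [v_0,v_1,v_4], [v_0,v_2,v_3], [v_0,v_2,v_4], [v_0,v_3,v_4], [v_1,v_2,v_3], [v_1,v_2,v_4], [v_1,v_3,v_4], [v_2,v_3,v_4]
  3-simplices (5): [v_0,v_1,v_2,v_3], [v_0,v_1,v_2,v_4], [v_0,v_1,v_3,v_4], [v_0,v_2,v_3,v_4], [v_1,v_2,v_3,v_4]

Hence C_0 ≅ Z^5, C_1 ≅ Z^10, C_2 ≅ Z^10, C_3 ≅ Z^5.

The boundary map ∂_1: C_1 → C_0 maps an edge to its endpoints' difference, ∂[p,q] = q − p.
The 5×10 boundary matrix has rank 4 and Smith normal form diag(1,1,1,1).

∂_2: C_2 → C_1 acts by ∂[p,q,r] = [q,r] − [p,r] + [p,q]. For instance
  ∂[v_0,v_2,v_4] = [v_2,v_4] − [v_0,v_4] + [v_0,v_2],
  ∂[v_1,v_2,v_3] = [v_2,v_3] − [v_1,v_3] + [v_1,v_2].
The resulting 10×10 matrix has rank 6, and its Smith normal form has invariant factors (1,1,1,1,1,1).

∂_3: C_3 → C_2 sends each 3-simplex σ to the alternating sum Σ_i (−1)^i (σ with its i-th vertex removed). For instance
  ∂[v_0,v_1,v_2,v_4] = [v_1,v_2,v_4] − [v_0,v_2,v_4] + [v_0,v_1,v_4] − [v_0,v_1,v_2],
  ∂[v_0,v_1,v_2,v_3] = [v_1,v_2,v_3] − [v_0,v_2,v_3] + [v_0,v_1,v_3] − [v_0,v_1,v_2].
As a 10×5 matrix over Z this has rank 4, with invariant factors (1,1,1,1).

Reading off H_k = ker ∂_k / im ∂_{k+1}:

  H_0: rank C_0 − rank ∂_1 = 5 − 4 = 1, and the invariant factors of ∂_1 are all 1, so H_0 = Z.
  H_1: rank ker ∂_1 − rank ∂_2 = (10 − 4) − 6 = 0, and the invariant factors of ∂_2 are all 1, so H_1 = 0.
  H_2: rank ker ∂_2 − rank ∂_3 = (10 − 6) − 4 = 0, and the invariant factors of ∂_3 are all 1, so H_2 = 0.
  H_3: rank ker ∂_3 − rank ∂_4 = (5 − 4) − 0 = 1, and there is no ∂_4, so H_3 = Z.

H_0 = Z,  H_1 = 0,  H_2 = 0,  H_3 = Z.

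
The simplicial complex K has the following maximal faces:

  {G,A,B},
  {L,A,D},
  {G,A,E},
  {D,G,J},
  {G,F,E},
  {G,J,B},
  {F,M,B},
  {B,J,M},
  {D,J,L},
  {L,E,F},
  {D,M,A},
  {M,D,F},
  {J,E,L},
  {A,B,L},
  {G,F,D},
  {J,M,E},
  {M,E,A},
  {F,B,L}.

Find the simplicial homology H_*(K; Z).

H_0 = Z,  H_1 = Z^2,  H_2 = Z.

Take the total order A < B < D < E < F < G < J < L < M on the vertex set. Then K (dimension 2) consists of the simplices:

  0-simplices (9): A, B, D, E, F, G, J, L, M
  1-simplices (27): AB, AD, AE, AG, AL, AM, BF, BG, BJ, BL, BM, DF, DG, DJ, DL, DM, EF, EG, EJ, EL, EM, FG, FL, FM, GJ, JL, JM
  2-simplices (18): ABG, ABL, ADL, ADM, AEG, AEM, BFL, BFM, BGJ, BJM, DFG, DFM, DGJ, DJL, EFG, EFL, EJL, EJM

so the chain groups are C_0 ≅ Z^9, C_1 ≅ Z^27, C_2 ≅ Z^18.

∂_1: C_1 → C_0 is given by ∂[p,q] = [q] − [p]. For instance
  ∂DJ = J − D.
This gives a 9×27 integer matrix of rank 8; reducing to Smith normal form yields diagonal entries (1,1,1,1,1,1,1,1).

The boundary map ∂_2: C_2 → C_1 acts by ∂[p,q,r] = [q,r] − [p,r] + [p,q]. For instance
  ∂ADM = DM − AM + AD,
  ∂ABL = BL − AL + AB.
The 27×18 boundary matrix has rank 17 and Smith normal form diag(1,1,1,1,1,1,1,1,1,1,1,1,1,1,1,1,1).

Reading off H_k = ker ∂_k / im ∂_{k+1}:

  H_0: rank C_0 − rank ∂_1 = 9 − 8 = 1, and the invariant factors of ∂_1 are all 1, so H_0 = Z.
  H_1: rank ker ∂_1 − rank ∂_2 = (27 − 8) − 17 = 2, and the invariant factors of ∂_2 are all 1, so H_1 = Z^2.
  H_2: rank ker ∂_2 − rank ∂_3 = (18 − 17) − 0 = 1, and there is no ∂_3, so H_2 = Z.

As a check, the Euler characteristic is 9 − 27 + 18 = 0, which agrees with 1 − 2 + 1 = 0.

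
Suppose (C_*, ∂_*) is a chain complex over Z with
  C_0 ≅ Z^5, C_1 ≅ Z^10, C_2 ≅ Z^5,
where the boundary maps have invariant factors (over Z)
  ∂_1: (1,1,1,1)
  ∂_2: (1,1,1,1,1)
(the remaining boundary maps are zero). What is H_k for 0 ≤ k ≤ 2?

H_0 ≅ Z,  H_1 ≅ Z,  H_2 = 0.

H_0: b_0 = 5 − 0 − 4 = 1; torsion from ∂_1 factors > 1: none. So H_0 ≅ Z.
H_1: b_1 = 10 − 4 − 5 = 1; torsion from ∂_2 factors > 1: none. So H_1 ≅ Z.
H_2: b_2 = 5 − 5 − 0 = 0; torsion from ∂_3 factors > 1: none. So H_2 ≅ 0.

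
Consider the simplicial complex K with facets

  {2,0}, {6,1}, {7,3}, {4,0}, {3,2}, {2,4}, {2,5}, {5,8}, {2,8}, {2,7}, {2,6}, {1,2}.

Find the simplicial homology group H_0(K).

Take the total order 0 < 1 < 2 < 3 < 4 < 5 < 6 < 7 < 8 on the vertex set. Then K (dimension 1) consists of the simplices:

  0-simplices (9): [0], [1], [2], [3], [4], [5], [6], [7], [8]
  1-simplices (12): [0,2], [0,4], [1,2], [1,6], [2,3], [2,4], [2,5], [2,6], [2,7], [2,8], [3,7], [5,8]

so the chain groups are C_0 ≅ Z^9, C_1 ≅ Z^12.

∂_1: C_1 → C_0 maps an edge to its endpoints' difference, ∂[p,q] = q − p. For instance
  ∂[2,8] = [8] − [2].
The 9×12 boundary matrix has rank 8 and Smith normal form diag(1,1,1,1,1,1,1,1).

Reading off H_k = ker ∂_k / im ∂_{k+1}:

  H_0: rank C_0 − rank ∂_1 = 9 − 8 = 1, and the invariant factors of ∂_1 are all 1, so H_0 ≅ Z.

(K is a triangulation of a wedge of 4 circles.)

H_0 ≅ Z.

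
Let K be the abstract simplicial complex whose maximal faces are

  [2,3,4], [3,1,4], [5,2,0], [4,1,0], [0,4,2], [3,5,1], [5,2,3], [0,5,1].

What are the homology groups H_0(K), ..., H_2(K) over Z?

Order the vertices as 0 < 1 < 2 < 3 < 4 < 5. Listing each simplex with vertices in this order, K has dimension 2 with simplices:

  0-simplices (6): [0], [1], [2], [3], [4], [5]
  1-simplices (12): [0,1], [0,2], [0,4], [0,5], [1,3], [1,4], [1,5], [2,3], [2,4], [2,5], [3,4], [3,5]
  2-simplices (8): [0,1,4], [0,1,5], [0,2,4], [0,2,5], [1,3,4], [1,3,5], [2,3,4], [2,3,5]

so the chain groups are C_0 ≅ Z^6, C_1 ≅ Z^12, C_2 ≅ Z^8.

The boundary map ∂_1: C_1 → C_0 is given by ∂[p,q] = [q] − [p].
The 6×12 boundary matrix has rank 5 and Smith normal form diag(1,1,1,1,1).

Boundary ∂_2: C_2 → C_1 acts by ∂[p,q,r] = [q,r] − [p,r] + [p,q]. For instance
  ∂[2,3,4] = [3,4] − [2,4] + [2,3],
  ∂[1,3,5] = [3,5] − [1,5] + [1,3].
The resulting 12×8 matrix has rank 7, and its Smith normal form has invariant factors (1,1,1,1,1,1,1).

Computing H_k = (kernel of ∂_k) / (image of ∂_{k+1}):

  H_0: rank C_0 − rank ∂_1 = 6 − 5 = 1, and the invariant factors of ∂_1 are all 1, so H_0 = Z.
  H_1: rank ker ∂_1 − rank ∂_2 = (12 − 5) − 7 = 0, and the invariant factors of ∂_2 are all 1, so H_1 = 0.
  H_2: rank ker ∂_2 − rank ∂_3 = (8 − 7) − 0 = 1, and there is no ∂_3, so H_2 = Z.

(K is a triangulation of the 2-sphere S^2.)

H_0 = Z,  H_1 = 0,  H_2 = Z.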